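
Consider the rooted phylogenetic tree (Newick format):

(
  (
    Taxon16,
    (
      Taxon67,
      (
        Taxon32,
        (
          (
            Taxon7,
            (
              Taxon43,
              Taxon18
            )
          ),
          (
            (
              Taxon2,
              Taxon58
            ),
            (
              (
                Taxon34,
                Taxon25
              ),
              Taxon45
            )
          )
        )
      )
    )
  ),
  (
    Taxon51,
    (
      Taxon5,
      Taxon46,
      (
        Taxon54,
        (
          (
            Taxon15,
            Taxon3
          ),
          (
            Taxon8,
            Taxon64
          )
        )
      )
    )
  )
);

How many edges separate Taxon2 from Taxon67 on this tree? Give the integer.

The MRCA of Taxon2 and Taxon67 is the node subtending (Taxon67,(Taxon32,((Taxon7,(Taxon43,Taxon18)),((Taxon2,Taxon58),((Taxon34,Taxon25),Taxon45))))).
From Taxon2 up to that node: 5 branches. From Taxon67 up to the same node: 1 branch. Total: 5 + 1 = 6.

6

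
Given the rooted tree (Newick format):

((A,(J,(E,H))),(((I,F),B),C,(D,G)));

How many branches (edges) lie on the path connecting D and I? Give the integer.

The MRCA of D and I is the node subtending (((I,F),B),C,(D,G)).
From D up to that node: 2 branches. From I up to the same node: 3 branches. Total: 2 + 3 = 5.

5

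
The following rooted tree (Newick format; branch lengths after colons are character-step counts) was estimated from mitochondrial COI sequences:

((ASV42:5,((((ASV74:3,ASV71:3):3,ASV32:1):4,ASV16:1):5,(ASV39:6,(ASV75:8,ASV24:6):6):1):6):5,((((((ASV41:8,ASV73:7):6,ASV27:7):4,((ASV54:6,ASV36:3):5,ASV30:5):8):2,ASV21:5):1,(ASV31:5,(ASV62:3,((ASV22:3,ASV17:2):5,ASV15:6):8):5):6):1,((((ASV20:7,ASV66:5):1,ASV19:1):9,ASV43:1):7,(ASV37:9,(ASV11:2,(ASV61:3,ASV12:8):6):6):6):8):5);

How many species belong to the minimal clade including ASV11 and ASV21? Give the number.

The MRCA of ASV11 and ASV21 is the node subtending ((((((ASV41,ASV73),ASV27),((ASV54,ASV36),ASV30)),ASV21),(ASV31,(ASV62,((ASV22,ASV17),ASV15)))),((((ASV20,ASV66),ASV19),ASV43),(ASV37,(ASV11,(ASV61,ASV12))))).
That clade contains 20 terminal taxa: ASV11, ASV12, ASV15, ASV17, ASV19, ASV20, ASV21, ASV22, ASV27, ASV30, ASV31, ASV36, ASV37, ASV41, ASV43, ASV54, ASV61, ASV62, ASV66, ASV73.

20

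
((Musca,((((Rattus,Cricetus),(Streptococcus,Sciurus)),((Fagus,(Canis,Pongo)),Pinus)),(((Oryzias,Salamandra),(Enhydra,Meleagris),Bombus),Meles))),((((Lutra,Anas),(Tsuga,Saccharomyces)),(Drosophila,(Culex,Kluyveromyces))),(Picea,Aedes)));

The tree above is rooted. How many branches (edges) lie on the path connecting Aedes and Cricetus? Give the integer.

The MRCA of Aedes and Cricetus is the root of the tree.
From Aedes up to that node: 3 branches. From Cricetus up to the same node: 6 branches. Total: 3 + 6 = 9.

9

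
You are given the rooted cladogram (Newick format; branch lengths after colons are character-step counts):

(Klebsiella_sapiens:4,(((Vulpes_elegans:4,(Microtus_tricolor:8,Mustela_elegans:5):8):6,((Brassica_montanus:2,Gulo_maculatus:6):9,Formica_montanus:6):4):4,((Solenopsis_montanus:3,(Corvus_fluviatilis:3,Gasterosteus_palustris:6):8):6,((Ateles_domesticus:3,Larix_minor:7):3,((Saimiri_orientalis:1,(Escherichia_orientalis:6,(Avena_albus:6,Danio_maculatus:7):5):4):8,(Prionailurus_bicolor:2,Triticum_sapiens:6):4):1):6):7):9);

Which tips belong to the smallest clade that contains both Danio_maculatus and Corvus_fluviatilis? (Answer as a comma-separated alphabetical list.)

Tracing Danio_maculatus: it sits inside (Avena_albus,Danio_maculatus).
Tracing Corvus_fluviatilis: it sits inside (Corvus_fluviatilis,Gasterosteus_palustris).
The smallest clade enclosing both is ((Solenopsis_montanus,(Corvus_fluviatilis,Gasterosteus_palustris)),((Ateles_domesticus,Larix_minor),((Saimiri_orientalis,(Escherichia_orientalis,(Avena_albus,Danio_maculatus))),(Prionailurus_bicolor,Triticum_sapiens)))); the answer is its 11 terminal taxa in alphabetical order.

Ateles_domesticus, Avena_albus, Corvus_fluviatilis, Danio_maculatus, Escherichia_orientalis, Gasterosteus_palustris, Larix_minor, Prionailurus_bicolor, Saimiri_orientalis, Solenopsis_montanus, Triticum_sapiens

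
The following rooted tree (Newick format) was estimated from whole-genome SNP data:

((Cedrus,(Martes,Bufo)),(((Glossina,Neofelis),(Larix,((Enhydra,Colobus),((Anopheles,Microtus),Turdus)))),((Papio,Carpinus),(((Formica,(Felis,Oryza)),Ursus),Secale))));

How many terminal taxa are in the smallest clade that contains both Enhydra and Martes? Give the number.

18

The MRCA of Enhydra and Martes is the root, so the clade is the entire tree.
That clade contains 18 terminal taxa: Anopheles, Bufo, Carpinus, Cedrus, Colobus, Enhydra, Felis, Formica, Glossina, Larix, Martes, Microtus, Neofelis, Oryza, Papio, Secale, Turdus, Ursus.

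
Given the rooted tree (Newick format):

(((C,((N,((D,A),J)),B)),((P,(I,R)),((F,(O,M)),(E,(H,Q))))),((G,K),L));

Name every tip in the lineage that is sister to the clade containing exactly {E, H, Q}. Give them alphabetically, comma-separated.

F, M, O

The clade containing exactly {E, H, Q} attaches to the tree at the node subtending ((F,(O,M)),(E,(H,Q))).
The other lineage descending from that same node — the sister group — is (F,(O,M)); its 3 tips in alphabetical order are the answer.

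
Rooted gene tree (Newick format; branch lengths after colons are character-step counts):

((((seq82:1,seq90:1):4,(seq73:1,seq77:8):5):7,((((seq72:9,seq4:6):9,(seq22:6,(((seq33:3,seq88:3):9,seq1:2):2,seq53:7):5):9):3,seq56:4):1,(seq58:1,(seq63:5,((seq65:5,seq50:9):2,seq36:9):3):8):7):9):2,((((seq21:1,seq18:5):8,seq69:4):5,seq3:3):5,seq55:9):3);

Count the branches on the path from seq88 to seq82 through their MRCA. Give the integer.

The MRCA of seq88 and seq82 is the node subtending (((seq82,seq90),(seq73,seq77)),((((seq72,seq4),(seq22,(((seq33,seq88),seq1),seq53))),seq56),(seq58,(seq63,((seq65,seq50),seq36))))).
From seq88 up to that node: 8 branches. From seq82 up to the same node: 3 branches. Total: 8 + 3 = 11.

11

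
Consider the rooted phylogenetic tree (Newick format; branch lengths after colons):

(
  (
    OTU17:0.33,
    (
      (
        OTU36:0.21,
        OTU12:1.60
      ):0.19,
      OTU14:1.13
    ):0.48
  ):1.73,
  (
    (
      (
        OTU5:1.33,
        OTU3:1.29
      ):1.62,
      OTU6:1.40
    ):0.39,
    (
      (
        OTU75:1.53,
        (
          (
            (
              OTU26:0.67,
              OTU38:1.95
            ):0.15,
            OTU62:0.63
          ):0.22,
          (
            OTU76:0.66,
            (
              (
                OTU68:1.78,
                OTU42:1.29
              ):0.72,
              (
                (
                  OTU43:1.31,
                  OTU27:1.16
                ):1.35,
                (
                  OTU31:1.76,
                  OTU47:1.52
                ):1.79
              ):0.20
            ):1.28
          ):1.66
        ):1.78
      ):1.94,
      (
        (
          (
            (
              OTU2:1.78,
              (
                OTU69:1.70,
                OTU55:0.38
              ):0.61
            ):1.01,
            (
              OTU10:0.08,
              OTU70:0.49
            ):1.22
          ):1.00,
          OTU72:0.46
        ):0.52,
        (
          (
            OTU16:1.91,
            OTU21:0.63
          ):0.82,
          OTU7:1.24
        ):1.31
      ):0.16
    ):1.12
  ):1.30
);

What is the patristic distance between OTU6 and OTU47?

13.08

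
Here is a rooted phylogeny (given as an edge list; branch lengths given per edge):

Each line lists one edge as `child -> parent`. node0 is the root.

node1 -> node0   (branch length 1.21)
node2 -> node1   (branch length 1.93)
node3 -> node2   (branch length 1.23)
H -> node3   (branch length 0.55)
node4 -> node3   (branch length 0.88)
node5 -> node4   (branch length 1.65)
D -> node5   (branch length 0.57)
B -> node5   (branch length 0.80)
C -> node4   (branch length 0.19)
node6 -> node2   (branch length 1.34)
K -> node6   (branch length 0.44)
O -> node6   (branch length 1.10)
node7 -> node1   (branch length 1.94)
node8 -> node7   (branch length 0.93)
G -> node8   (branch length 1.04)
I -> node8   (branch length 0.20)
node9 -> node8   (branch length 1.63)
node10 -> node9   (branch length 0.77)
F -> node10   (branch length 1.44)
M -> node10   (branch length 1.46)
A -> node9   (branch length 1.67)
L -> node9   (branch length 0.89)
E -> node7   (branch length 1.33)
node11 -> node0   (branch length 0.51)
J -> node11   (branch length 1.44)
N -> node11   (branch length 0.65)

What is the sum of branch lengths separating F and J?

The path runs F → … → MRCA → … → J; the MRCA is the root of the tree.
Branch lengths along that path: 1.44 + 0.77 + 1.63 + 0.93 + 1.94 + 1.21 + 0.51 + 1.44 = 9.87.

9.87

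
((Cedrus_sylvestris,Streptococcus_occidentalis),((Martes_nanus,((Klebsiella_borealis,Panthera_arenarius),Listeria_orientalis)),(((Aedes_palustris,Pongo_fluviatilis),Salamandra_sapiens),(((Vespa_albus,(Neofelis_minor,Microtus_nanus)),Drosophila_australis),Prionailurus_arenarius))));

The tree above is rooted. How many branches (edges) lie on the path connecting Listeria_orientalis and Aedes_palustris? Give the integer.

7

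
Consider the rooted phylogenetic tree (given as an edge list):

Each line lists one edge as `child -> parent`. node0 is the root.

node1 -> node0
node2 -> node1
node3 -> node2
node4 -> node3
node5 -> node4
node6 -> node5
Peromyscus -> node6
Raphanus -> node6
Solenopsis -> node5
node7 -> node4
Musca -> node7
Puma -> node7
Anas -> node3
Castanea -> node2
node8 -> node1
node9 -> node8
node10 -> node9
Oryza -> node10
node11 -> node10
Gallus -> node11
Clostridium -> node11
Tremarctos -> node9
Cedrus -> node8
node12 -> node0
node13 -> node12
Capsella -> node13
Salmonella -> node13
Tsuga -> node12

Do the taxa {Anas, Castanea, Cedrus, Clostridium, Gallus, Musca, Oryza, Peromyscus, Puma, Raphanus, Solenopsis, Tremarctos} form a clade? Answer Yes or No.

Yes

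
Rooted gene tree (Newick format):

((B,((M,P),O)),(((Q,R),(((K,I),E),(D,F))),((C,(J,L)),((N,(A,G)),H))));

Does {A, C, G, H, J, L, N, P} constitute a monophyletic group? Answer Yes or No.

No

The MRCA of the listed taxa is the root, so the smallest clade containing them is the whole tree.
That clade also contains B, D, E, F, I, K, M, O, Q, R, which are not in the proposed group, so the group is not monophyletic.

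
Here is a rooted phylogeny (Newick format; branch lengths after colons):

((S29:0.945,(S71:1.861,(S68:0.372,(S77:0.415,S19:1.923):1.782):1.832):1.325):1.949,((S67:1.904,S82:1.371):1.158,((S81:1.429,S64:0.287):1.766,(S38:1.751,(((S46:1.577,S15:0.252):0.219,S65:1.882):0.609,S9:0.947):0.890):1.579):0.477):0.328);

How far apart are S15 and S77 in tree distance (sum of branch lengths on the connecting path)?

11.657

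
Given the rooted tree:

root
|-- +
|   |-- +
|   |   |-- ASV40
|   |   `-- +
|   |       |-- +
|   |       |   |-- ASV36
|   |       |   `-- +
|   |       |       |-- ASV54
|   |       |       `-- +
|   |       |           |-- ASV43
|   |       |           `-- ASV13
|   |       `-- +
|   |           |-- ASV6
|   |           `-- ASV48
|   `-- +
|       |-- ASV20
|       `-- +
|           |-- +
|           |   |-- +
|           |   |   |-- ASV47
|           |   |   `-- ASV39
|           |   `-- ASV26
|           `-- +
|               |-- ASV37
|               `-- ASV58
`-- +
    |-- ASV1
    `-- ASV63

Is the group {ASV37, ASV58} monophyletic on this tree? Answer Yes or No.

Yes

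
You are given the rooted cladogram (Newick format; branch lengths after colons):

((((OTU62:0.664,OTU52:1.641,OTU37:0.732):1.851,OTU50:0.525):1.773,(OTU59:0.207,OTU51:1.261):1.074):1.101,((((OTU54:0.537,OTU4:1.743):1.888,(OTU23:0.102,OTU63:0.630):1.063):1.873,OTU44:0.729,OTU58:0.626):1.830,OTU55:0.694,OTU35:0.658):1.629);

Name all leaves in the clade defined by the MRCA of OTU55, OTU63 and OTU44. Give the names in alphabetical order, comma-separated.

OTU23, OTU35, OTU4, OTU44, OTU54, OTU55, OTU58, OTU63

Tracing OTU55: it sits inside ((((OTU54,OTU4),(OTU23,OTU63)),OTU44,OTU58),OTU55,OTU35).
Tracing OTU63: it sits inside (OTU23,OTU63).
Tracing OTU44: it sits inside (((OTU54,OTU4),(OTU23,OTU63)),OTU44,OTU58).
The smallest clade enclosing all 3 is ((((OTU54,OTU4),(OTU23,OTU63)),OTU44,OTU58),OTU55,OTU35); the answer is its 8 terminal taxa in alphabetical order.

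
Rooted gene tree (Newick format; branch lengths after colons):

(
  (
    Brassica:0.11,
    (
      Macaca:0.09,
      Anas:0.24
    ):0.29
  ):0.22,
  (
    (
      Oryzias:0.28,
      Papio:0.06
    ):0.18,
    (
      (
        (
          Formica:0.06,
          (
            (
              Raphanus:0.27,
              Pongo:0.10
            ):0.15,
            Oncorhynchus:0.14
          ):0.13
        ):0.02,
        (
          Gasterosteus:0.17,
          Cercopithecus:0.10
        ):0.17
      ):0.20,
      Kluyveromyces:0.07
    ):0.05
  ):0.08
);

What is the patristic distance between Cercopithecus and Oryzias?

The path runs Cercopithecus → … → MRCA → … → Oryzias; the MRCA is the node subtending ((Oryzias,Papio),(((Formica,((Raphanus,Pongo),Oncorhynchus)),(Gasterosteus,Cercopithecus)),Kluyveromyces)).
Branch lengths along that path: 0.10 + 0.17 + 0.20 + 0.05 + 0.18 + 0.28 = 0.98.

0.98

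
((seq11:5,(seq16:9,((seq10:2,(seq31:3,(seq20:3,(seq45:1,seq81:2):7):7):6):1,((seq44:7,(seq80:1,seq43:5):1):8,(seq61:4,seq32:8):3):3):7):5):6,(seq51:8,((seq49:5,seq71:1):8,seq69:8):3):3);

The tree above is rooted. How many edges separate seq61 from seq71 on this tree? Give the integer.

The MRCA of seq61 and seq71 is the root of the tree.
From seq61 up to that node: 6 branches. From seq71 up to the same node: 4 branches. Total: 6 + 4 = 10.

10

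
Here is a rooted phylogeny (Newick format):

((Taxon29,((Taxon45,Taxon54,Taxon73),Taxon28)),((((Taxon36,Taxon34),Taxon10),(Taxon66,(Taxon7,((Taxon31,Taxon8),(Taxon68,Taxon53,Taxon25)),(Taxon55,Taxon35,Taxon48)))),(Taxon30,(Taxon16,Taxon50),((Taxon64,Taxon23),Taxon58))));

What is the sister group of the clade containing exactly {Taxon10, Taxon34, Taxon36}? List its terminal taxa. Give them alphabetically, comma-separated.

The clade containing exactly {Taxon10, Taxon34, Taxon36} attaches to the tree at the node subtending (((Taxon36,Taxon34),Taxon10),(Taxon66,(Taxon7,((Taxon31,Taxon8),(Taxon68,Taxon53,Taxon25)),(Taxon55,Taxon35,Taxon48)))).
The other lineage descending from that same node — the sister group — is (Taxon66,(Taxon7,((Taxon31,Taxon8),(Taxon68,Taxon53,Taxon25)),(Taxon55,Taxon35,Taxon48))); its 10 tips in alphabetical order are the answer.

Taxon25, Taxon31, Taxon35, Taxon48, Taxon53, Taxon55, Taxon66, Taxon68, Taxon7, Taxon8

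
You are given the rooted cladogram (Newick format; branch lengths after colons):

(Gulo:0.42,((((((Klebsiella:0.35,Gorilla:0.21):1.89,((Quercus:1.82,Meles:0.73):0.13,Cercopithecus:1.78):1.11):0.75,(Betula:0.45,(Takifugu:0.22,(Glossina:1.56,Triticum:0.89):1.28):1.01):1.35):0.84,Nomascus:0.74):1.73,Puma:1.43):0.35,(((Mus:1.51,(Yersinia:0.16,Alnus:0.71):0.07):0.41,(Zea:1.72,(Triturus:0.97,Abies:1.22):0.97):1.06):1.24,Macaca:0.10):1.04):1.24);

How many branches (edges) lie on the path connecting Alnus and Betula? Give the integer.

The MRCA of Alnus and Betula is the node subtending ((((((Klebsiella,Gorilla),((Quercus,Meles),Cercopithecus)),(Betula,(Takifugu,(Glossina,Triticum)))),Nomascus),Puma),(((Mus,(Yersinia,Alnus)),(Zea,(Triturus,Abies))),Macaca)).
From Alnus up to that node: 5 branches. From Betula up to the same node: 5 branches. Total: 5 + 5 = 10.

10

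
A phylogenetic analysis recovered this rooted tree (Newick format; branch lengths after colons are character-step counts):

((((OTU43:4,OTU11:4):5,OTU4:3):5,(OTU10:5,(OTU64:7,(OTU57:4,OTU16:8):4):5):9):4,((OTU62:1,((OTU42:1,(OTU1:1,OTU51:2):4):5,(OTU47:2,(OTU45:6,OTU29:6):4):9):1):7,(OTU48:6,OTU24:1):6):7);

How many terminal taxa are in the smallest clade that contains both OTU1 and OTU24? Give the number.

The MRCA of OTU1 and OTU24 is the node subtending ((OTU62,((OTU42,(OTU1,OTU51)),(OTU47,(OTU45,OTU29)))),(OTU48,OTU24)).
That clade contains 9 terminal taxa: OTU1, OTU24, OTU29, OTU42, OTU45, OTU47, OTU48, OTU51, OTU62.

9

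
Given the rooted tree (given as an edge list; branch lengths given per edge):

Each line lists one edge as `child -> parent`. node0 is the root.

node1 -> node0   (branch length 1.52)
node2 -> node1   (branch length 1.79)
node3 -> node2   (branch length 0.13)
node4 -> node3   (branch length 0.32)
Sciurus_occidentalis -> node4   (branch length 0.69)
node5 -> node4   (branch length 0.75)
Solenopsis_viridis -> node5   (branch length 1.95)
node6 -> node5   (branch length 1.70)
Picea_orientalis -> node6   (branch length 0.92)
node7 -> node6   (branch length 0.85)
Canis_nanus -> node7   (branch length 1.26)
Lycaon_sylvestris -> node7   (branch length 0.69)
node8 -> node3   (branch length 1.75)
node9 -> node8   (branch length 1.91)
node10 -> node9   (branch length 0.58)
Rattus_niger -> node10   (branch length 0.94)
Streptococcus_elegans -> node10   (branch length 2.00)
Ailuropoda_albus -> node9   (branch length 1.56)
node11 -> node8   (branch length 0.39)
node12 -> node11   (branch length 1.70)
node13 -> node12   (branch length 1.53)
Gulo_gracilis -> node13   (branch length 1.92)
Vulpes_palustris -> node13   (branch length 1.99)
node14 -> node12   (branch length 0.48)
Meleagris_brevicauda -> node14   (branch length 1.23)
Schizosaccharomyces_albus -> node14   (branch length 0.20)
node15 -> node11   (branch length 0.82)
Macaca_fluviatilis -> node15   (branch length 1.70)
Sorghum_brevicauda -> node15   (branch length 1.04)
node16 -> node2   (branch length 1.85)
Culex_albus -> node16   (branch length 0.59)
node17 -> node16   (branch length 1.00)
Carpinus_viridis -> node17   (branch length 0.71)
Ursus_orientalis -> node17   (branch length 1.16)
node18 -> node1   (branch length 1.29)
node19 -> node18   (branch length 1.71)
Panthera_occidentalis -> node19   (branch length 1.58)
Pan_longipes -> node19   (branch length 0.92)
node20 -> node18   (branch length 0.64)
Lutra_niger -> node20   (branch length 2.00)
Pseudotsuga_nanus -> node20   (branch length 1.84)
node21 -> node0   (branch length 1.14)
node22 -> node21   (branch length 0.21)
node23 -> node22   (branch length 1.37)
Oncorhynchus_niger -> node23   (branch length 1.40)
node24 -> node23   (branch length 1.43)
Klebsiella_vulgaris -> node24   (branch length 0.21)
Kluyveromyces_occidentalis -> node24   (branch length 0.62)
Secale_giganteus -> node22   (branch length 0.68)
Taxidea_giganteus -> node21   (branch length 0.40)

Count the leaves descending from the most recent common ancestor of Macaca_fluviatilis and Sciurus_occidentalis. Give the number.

The MRCA of Macaca_fluviatilis and Sciurus_occidentalis is the node subtending ((Sciurus_occidentalis,(Solenopsis_viridis,(Picea_orientalis,(Canis_nanus,Lycaon_sylvestris)))),(((Rattus_niger,Streptococcus_elegans),Ailuropoda_albus),(((Gulo_gracilis,Vulpes_palustris),(Meleagris_brevicauda,Schizosaccharomyces_albus)),(Macaca_fluviatilis,Sorghum_brevicauda)))).
That clade contains 14 terminal taxa: Ailuropoda_albus, Canis_nanus, Gulo_gracilis, Lycaon_sylvestris, Macaca_fluviatilis, Meleagris_brevicauda, Picea_orientalis, Rattus_niger, Schizosaccharomyces_albus, Sciurus_occidentalis, Solenopsis_viridis, Sorghum_brevicauda, Streptococcus_elegans, Vulpes_palustris.

14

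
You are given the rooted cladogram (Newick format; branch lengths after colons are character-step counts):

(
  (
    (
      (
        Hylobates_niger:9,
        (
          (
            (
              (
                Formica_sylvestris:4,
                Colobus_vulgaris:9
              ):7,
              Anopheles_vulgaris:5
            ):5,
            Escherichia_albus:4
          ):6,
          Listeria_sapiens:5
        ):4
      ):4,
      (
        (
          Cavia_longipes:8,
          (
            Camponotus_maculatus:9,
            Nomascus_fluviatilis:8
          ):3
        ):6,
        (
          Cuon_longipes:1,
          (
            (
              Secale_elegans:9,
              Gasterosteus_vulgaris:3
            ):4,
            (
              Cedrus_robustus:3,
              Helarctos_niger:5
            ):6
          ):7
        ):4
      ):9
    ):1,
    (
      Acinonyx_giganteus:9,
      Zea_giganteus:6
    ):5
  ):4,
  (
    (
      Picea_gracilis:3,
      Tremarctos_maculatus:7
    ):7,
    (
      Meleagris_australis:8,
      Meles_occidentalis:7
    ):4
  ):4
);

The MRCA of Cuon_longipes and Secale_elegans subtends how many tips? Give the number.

5

The MRCA of Cuon_longipes and Secale_elegans is the node subtending (Cuon_longipes,((Secale_elegans,Gasterosteus_vulgaris),(Cedrus_robustus,Helarctos_niger))).
That clade contains 5 terminal taxa: Cedrus_robustus, Cuon_longipes, Gasterosteus_vulgaris, Helarctos_niger, Secale_elegans.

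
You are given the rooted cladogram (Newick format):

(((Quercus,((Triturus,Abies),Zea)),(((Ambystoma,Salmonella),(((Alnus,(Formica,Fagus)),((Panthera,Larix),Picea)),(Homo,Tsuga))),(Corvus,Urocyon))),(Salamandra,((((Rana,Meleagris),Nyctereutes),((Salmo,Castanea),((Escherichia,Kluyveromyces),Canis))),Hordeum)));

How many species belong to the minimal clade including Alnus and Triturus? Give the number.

The MRCA of Alnus and Triturus is the node subtending ((Quercus,((Triturus,Abies),Zea)),(((Ambystoma,Salmonella),(((Alnus,(Formica,Fagus)),((Panthera,Larix),Picea)),(Homo,Tsuga))),(Corvus,Urocyon))).
That clade contains 16 terminal taxa: Abies, Alnus, Ambystoma, Corvus, Fagus, Formica, Homo, Larix, Panthera, Picea, Quercus, Salmonella, Triturus, Tsuga, Urocyon, Zea.

16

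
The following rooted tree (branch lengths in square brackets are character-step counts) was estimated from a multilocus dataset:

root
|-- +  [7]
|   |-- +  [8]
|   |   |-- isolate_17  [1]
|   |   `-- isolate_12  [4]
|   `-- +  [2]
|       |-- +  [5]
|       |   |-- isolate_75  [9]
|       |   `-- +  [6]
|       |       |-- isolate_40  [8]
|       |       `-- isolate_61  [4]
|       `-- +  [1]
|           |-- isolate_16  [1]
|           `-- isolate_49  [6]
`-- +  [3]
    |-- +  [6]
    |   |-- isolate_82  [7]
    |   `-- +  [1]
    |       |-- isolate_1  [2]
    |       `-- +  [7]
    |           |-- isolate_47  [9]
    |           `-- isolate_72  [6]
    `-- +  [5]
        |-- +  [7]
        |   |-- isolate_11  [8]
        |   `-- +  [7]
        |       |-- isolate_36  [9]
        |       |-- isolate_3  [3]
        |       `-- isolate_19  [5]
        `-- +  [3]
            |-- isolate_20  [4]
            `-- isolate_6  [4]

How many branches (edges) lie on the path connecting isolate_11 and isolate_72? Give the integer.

The MRCA of isolate_11 and isolate_72 is the node subtending ((isolate_82,(isolate_1,(isolate_47,isolate_72))),((isolate_11,(isolate_36,isolate_3,isolate_19)),(isolate_20,isolate_6))).
From isolate_11 up to that node: 3 branches. From isolate_72 up to the same node: 4 branches. Total: 3 + 4 = 7.

7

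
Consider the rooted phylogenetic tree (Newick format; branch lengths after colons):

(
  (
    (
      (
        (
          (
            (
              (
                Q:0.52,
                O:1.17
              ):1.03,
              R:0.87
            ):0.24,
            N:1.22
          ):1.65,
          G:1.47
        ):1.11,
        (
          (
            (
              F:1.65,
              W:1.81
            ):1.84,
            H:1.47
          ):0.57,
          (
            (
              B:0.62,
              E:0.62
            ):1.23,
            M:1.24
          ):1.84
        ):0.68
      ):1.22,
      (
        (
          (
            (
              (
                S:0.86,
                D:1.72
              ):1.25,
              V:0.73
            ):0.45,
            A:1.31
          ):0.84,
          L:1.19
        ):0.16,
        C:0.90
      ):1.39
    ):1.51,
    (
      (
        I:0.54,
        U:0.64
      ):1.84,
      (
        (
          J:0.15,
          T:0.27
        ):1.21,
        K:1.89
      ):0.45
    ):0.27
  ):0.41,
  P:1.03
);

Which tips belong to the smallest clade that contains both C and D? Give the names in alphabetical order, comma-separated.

A, C, D, L, S, V

Tracing C: it sits inside (((((S,D),V),A),L),C).
Tracing D: it sits inside (S,D).
The smallest clade enclosing both is (((((S,D),V),A),L),C); the answer is its 6 terminal taxa in alphabetical order.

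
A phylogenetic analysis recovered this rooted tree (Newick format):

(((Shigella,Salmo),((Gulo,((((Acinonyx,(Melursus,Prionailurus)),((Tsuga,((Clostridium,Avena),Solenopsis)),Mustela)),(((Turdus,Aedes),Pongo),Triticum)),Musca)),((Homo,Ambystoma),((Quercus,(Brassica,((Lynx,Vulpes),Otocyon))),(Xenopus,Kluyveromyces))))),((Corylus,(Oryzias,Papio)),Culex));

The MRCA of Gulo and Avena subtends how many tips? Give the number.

The MRCA of Gulo and Avena is the node subtending (Gulo,((((Acinonyx,(Melursus,Prionailurus)),((Tsuga,((Clostridium,Avena),Solenopsis)),Mustela)),(((Turdus,Aedes),Pongo),Triticum)),Musca)).
That clade contains 14 terminal taxa: Acinonyx, Aedes, Avena, Clostridium, Gulo, Melursus, Musca, Mustela, Pongo, Prionailurus, Solenopsis, Triticum, Tsuga, Turdus.

14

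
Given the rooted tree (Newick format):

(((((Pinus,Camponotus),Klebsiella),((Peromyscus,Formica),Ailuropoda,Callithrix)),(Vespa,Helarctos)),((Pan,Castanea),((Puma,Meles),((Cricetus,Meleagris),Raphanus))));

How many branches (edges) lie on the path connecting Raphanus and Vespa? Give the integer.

7

The MRCA of Raphanus and Vespa is the root of the tree.
From Raphanus up to that node: 4 branches. From Vespa up to the same node: 3 branches. Total: 4 + 3 = 7.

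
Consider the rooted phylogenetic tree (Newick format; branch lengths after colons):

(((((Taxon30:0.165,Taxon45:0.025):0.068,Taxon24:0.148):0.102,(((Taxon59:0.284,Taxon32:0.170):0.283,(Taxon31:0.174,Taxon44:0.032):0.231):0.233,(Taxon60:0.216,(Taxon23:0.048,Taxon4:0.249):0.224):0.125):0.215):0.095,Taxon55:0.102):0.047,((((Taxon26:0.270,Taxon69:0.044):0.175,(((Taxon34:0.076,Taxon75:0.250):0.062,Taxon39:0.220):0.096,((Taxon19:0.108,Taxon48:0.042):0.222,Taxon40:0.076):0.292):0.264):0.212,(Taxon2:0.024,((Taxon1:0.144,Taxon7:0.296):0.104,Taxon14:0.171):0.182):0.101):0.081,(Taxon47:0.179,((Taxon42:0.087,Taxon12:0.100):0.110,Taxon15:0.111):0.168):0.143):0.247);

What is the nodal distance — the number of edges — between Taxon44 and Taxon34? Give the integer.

The MRCA of Taxon44 and Taxon34 is the root of the tree.
From Taxon44 up to that node: 6 branches. From Taxon34 up to the same node: 7 branches. Total: 6 + 7 = 13.

13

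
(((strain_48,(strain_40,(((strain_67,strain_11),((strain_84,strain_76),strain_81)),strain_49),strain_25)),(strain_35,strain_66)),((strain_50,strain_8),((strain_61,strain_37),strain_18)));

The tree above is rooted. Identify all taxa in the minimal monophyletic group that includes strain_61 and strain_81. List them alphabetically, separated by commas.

Tracing strain_61: it sits inside (strain_61,strain_37).
Tracing strain_81: it sits inside ((strain_84,strain_76),strain_81).
The smallest clade enclosing both is the whole tree (their MRCA is the root), so the answer is all 16 tips in alphabetical order.

strain_11, strain_18, strain_25, strain_35, strain_37, strain_40, strain_48, strain_49, strain_50, strain_61, strain_66, strain_67, strain_76, strain_8, strain_81, strain_84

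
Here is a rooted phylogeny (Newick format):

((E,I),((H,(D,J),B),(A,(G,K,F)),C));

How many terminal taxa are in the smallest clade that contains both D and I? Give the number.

The MRCA of D and I is the root, so the clade is the entire tree.
That clade contains 11 terminal taxa: A, B, C, D, E, F, G, H, I, J, K.

11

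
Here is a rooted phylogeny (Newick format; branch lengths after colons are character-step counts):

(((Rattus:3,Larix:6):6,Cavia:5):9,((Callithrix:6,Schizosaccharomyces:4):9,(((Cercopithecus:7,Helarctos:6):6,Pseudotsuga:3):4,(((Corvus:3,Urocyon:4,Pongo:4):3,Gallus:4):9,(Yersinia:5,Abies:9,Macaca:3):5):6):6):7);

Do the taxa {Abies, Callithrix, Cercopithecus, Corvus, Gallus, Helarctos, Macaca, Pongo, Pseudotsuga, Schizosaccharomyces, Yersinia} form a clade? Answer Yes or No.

No

The MRCA of the listed taxa subtends ((Callithrix,Schizosaccharomyces),(((Cercopithecus,Helarctos),Pseudotsuga),(((Corvus,Urocyon,Pongo),Gallus),(Yersinia,Abies,Macaca)))).
That clade also contains Urocyon, which is not in the proposed group, so the group is not monophyletic.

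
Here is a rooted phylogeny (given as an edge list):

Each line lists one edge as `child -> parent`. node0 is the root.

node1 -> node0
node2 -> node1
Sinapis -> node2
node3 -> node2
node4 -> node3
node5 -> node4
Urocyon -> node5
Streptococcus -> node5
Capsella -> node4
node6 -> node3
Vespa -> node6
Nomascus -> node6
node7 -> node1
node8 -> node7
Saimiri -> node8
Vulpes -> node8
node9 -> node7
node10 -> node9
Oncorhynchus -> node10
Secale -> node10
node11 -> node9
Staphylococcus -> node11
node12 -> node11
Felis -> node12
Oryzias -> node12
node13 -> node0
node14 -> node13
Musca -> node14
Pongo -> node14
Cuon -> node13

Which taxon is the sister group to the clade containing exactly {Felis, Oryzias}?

Staphylococcus

The clade containing exactly {Felis, Oryzias} attaches to the tree at the node subtending (Staphylococcus,(Felis,Oryzias)).
The other lineage descending from that same node — the sister group — is the single tip Staphylococcus.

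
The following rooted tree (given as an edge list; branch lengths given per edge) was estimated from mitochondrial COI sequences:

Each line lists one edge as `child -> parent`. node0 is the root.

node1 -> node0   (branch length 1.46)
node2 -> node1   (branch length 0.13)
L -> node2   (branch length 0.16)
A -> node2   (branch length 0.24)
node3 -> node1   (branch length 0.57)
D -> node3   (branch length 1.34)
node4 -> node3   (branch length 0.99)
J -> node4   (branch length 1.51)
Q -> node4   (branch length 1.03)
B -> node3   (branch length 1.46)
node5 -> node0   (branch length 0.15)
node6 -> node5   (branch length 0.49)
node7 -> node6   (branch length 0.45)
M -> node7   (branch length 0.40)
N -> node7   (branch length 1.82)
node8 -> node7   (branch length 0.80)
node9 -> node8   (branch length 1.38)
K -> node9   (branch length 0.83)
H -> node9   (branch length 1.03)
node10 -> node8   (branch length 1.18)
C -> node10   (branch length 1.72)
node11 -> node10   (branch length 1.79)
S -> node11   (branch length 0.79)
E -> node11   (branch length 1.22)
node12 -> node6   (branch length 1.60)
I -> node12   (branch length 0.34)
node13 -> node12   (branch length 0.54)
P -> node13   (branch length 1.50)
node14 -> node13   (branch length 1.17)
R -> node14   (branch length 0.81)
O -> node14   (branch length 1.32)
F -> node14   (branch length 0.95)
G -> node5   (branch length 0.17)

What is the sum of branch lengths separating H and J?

8.83

The path runs H → … → MRCA → … → J; the MRCA is the root of the tree.
Branch lengths along that path: 1.03 + 1.38 + 0.80 + 0.45 + 0.49 + 0.15 + 1.46 + 0.57 + 0.99 + 1.51 = 8.83.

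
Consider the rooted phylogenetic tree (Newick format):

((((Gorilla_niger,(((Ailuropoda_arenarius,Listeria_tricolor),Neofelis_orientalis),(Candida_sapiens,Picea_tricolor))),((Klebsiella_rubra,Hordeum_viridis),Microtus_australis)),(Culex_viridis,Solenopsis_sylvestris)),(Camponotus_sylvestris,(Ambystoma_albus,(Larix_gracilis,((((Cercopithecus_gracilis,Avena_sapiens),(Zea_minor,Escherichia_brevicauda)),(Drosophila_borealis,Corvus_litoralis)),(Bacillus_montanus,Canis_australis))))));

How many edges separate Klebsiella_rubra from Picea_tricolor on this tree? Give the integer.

7

The MRCA of Klebsiella_rubra and Picea_tricolor is the node subtending ((Gorilla_niger,(((Ailuropoda_arenarius,Listeria_tricolor),Neofelis_orientalis),(Candida_sapiens,Picea_tricolor))),((Klebsiella_rubra,Hordeum_viridis),Microtus_australis)).
From Klebsiella_rubra up to that node: 3 branches. From Picea_tricolor up to the same node: 4 branches. Total: 3 + 4 = 7.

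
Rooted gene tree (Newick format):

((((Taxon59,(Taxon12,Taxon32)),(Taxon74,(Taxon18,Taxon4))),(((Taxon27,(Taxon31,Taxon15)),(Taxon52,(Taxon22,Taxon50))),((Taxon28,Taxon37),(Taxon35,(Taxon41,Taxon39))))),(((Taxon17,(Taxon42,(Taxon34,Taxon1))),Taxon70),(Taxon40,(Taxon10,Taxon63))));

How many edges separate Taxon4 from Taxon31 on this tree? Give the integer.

9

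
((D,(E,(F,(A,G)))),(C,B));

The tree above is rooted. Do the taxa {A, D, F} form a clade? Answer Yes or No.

The MRCA of the listed taxa subtends (D,(E,(F,(A,G)))).
That clade also contains E, G, which are not in the proposed group, so the group is not monophyletic.

No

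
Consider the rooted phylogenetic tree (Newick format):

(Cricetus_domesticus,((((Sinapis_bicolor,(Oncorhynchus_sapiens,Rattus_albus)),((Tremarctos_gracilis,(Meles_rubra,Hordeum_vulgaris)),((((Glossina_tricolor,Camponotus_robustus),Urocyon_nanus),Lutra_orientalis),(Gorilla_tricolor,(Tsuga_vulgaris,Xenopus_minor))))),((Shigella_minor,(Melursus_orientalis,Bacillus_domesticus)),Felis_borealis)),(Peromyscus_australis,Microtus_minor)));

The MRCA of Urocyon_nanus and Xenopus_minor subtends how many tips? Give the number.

The MRCA of Urocyon_nanus and Xenopus_minor is the node subtending ((((Glossina_tricolor,Camponotus_robustus),Urocyon_nanus),Lutra_orientalis),(Gorilla_tricolor,(Tsuga_vulgaris,Xenopus_minor))).
That clade contains 7 terminal taxa: Camponotus_robustus, Glossina_tricolor, Gorilla_tricolor, Lutra_orientalis, Tsuga_vulgaris, Urocyon_nanus, Xenopus_minor.

7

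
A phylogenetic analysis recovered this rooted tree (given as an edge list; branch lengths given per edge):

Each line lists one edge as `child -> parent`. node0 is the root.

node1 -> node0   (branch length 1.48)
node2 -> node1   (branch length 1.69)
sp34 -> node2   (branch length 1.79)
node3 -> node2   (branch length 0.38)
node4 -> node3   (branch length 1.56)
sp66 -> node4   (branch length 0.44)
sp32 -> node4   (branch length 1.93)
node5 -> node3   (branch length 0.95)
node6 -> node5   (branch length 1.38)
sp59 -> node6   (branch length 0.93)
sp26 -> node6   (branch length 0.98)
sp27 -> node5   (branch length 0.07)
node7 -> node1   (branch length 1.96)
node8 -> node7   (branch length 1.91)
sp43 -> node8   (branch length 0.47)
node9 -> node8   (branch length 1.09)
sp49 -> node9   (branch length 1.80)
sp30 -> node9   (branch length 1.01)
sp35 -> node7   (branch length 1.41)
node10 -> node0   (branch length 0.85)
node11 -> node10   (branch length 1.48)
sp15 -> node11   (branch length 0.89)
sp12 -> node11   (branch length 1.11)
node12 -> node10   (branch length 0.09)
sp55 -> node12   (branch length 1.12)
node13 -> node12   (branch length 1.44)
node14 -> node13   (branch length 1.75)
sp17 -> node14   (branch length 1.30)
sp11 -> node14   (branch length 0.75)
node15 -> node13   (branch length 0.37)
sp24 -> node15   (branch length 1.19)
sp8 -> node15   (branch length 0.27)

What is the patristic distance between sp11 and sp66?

10.43

The path runs sp11 → … → MRCA → … → sp66; the MRCA is the root of the tree.
Branch lengths along that path: 0.75 + 1.75 + 1.44 + 0.09 + 0.85 + 1.48 + 1.69 + 0.38 + 1.56 + 0.44 = 10.43.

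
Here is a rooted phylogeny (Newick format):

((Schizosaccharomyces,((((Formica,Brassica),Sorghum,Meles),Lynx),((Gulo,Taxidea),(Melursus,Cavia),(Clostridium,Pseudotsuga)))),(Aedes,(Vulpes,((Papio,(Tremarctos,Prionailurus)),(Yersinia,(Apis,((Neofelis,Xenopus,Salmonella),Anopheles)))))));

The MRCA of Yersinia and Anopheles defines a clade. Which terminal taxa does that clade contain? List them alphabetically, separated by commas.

Anopheles, Apis, Neofelis, Salmonella, Xenopus, Yersinia

Tracing Yersinia: it sits inside (Yersinia,(Apis,((Neofelis,Xenopus,Salmonella),Anopheles))).
Tracing Anopheles: it sits inside ((Neofelis,Xenopus,Salmonella),Anopheles).
The smallest clade enclosing both is (Yersinia,(Apis,((Neofelis,Xenopus,Salmonella),Anopheles))); the answer is its 6 terminal taxa in alphabetical order.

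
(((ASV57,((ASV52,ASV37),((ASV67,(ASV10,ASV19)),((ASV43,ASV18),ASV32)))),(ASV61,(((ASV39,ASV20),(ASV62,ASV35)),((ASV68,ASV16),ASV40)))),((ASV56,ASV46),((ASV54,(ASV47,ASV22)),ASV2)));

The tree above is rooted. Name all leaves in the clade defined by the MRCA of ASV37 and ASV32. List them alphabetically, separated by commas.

Tracing ASV37: it sits inside (ASV52,ASV37).
Tracing ASV32: it sits inside ((ASV43,ASV18),ASV32).
The smallest clade enclosing both is ((ASV52,ASV37),((ASV67,(ASV10,ASV19)),((ASV43,ASV18),ASV32))); the answer is its 8 terminal taxa in alphabetical order.

ASV10, ASV18, ASV19, ASV32, ASV37, ASV43, ASV52, ASV67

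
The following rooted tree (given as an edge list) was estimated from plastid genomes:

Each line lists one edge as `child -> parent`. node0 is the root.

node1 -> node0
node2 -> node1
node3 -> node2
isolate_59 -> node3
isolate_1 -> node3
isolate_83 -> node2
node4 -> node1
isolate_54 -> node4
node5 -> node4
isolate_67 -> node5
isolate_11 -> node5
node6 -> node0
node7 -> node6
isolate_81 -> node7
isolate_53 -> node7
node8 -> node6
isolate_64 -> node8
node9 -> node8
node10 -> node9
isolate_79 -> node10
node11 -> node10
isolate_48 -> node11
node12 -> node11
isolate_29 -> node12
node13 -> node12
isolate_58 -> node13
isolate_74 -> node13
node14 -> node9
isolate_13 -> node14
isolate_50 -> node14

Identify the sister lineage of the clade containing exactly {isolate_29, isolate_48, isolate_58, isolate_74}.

isolate_79

The clade containing exactly {isolate_29, isolate_48, isolate_58, isolate_74} attaches to the tree at the node subtending (isolate_79,(isolate_48,(isolate_29,(isolate_58,isolate_74)))).
The other lineage descending from that same node — the sister group — is the single tip isolate_79.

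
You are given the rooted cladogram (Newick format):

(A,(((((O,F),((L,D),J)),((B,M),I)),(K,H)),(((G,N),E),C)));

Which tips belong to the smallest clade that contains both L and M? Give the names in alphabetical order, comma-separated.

B, D, F, I, J, L, M, O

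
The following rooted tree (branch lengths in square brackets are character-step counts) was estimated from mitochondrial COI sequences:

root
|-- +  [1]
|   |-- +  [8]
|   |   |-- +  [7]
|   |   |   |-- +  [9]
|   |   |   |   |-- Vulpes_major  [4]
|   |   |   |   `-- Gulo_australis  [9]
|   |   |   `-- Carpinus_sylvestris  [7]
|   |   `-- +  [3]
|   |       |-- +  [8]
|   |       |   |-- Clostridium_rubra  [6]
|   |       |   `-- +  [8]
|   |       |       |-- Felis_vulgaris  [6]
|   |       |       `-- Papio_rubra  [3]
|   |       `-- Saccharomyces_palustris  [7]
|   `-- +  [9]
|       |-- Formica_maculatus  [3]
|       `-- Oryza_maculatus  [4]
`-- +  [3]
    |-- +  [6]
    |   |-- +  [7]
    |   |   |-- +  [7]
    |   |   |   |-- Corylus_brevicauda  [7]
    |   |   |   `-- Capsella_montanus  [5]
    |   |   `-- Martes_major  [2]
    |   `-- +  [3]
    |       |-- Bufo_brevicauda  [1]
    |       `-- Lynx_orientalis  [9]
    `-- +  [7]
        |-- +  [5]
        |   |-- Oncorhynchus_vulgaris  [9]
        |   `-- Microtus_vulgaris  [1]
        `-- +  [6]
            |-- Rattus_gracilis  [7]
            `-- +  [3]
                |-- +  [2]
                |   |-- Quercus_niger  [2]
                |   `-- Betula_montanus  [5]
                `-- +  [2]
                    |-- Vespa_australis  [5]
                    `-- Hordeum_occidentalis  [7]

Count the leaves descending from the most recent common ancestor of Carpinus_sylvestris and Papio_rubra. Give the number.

The MRCA of Carpinus_sylvestris and Papio_rubra is the node subtending (((Vulpes_major,Gulo_australis),Carpinus_sylvestris),((Clostridium_rubra,(Felis_vulgaris,Papio_rubra)),Saccharomyces_palustris)).
That clade contains 7 terminal taxa: Carpinus_sylvestris, Clostridium_rubra, Felis_vulgaris, Gulo_australis, Papio_rubra, Saccharomyces_palustris, Vulpes_major.

7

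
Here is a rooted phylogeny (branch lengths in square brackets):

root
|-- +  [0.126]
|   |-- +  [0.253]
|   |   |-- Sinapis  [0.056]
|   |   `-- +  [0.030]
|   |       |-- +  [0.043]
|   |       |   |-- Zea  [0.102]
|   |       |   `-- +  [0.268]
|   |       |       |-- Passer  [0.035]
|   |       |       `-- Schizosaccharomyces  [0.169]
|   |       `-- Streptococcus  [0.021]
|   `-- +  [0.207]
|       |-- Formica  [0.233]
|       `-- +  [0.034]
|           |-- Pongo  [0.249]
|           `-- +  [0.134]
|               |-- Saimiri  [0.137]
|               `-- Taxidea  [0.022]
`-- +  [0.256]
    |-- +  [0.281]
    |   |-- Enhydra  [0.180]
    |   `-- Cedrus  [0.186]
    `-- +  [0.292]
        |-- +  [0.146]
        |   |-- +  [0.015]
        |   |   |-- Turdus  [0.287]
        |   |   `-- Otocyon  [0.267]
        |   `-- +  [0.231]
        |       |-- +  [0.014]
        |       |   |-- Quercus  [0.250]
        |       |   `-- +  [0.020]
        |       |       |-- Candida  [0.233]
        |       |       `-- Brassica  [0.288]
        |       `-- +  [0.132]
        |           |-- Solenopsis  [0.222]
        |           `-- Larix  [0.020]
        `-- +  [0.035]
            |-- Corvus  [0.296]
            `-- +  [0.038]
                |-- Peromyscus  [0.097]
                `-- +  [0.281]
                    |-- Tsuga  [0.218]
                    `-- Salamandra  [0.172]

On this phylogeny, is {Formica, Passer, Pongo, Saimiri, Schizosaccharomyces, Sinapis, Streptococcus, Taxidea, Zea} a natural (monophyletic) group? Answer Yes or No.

Yes

The most recent common ancestor of these taxa subtends ((Sinapis,((Zea,(Passer,Schizosaccharomyces)),Streptococcus)),(Formica,(Pongo,(Saimiri,Taxidea)))).
That clade has exactly 9 tips — every listed taxon and nothing else — so the group is monophyletic.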